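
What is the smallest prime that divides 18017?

18017 is odd.
Digit sum 17, not divisible by 3.
Ends in 7: not divisible by 5.
7: 18017 = 7·2573 + 6
11: 18017 = 11·1637 + 10
13: 18017 = 13·1385 + 12
17: 18017 = 17·1059 + 14
19: 18017 = 19·948 + 5
23: 18017 = 23·783 + 8
29: 18017 = 29·621 + 8
31: 18017 = 31·581 + 6
37: 18017 = 37·486 + 35
41: 18017 = 41·439 + 18
43: 18017 = 43·419

43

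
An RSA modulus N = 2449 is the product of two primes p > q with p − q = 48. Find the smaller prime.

31

Since p = q + 48, we have 2449 = q(q + 48), so q² + 48q − 2449 = 0.
Discriminant: 48² + 4·2449 = 2304 + 9796 = 12100; √12100 = 110.
q = (−48 + 110)/2 = 31, and p = q + 48 = 79.
Check: 31 · 79 = 2449.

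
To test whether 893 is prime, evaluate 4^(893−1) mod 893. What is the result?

61

4^1 ≡ 4 (mod 893)
4^2 ≡ 4^2 = 16 ≡ 16 (mod 893)
4^4 ≡ 16^2 = 256 ≡ 256 (mod 893)
4^8 ≡ 256^2 = 65536 ≡ 347 (mod 893)
4^16 ≡ 347^2 = 120409 ≡ 747 (mod 893)
4^32 ≡ 747^2 = 558009 ≡ 777 (mod 893)
4^64 ≡ 777^2 = 603729 ≡ 61 (mod 893)
4^128 ≡ 61^2 = 3721 ≡ 149 (mod 893)
4^256 ≡ 149^2 = 22201 ≡ 769 (mod 893)
4^512 ≡ 769^2 = 591361 ≡ 195 (mod 893)
892 = 512 + 256 + 64 + 32 + 16 + 8 + 4 in binary powers of 2.
So 4^892 ≡ 195 · 769 · 61 · 777 · 747 · 347 · 256 ≡ 61 (mod 893).
Since 61 ≠ 1, base 4 is a Fermat witness: 893 is composite.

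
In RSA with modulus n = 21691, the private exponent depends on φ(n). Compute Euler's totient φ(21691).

Factor: 21691 = 109 · 199.
φ(21691) = (109−1) · (199−1) = 108 · 198 = 21384.

21384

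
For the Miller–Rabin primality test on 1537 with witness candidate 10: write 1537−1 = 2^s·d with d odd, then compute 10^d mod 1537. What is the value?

1537 − 1 = 1536 = 2^9 · 3, so d = 3.
10^1 ≡ 10 (mod 1537)
10^2 ≡ 10^2 = 100 ≡ 100 (mod 1537)
3 = 2 + 1 in binary powers of 2.
So 10^3 ≡ 100 · 10 ≡ 1000 (mod 1537).
Squaring chain: 1000 → 950 → 281 → 574 → 558 → 890 → 545 → 384 → 1441; never reaches −1, so base 10 is a Miller–Rabin witness that 1537 is composite.

1000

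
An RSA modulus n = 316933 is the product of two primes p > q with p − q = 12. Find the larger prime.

569

Since p = q + 12, we have 316933 = q(q + 12), so q² + 12q − 316933 = 0.
Discriminant: 12² + 4·316933 = 144 + 1267732 = 1267876; √1267876 = 1126.
q = (−12 + 1126)/2 = 557, and p = q + 12 = 569.
Check: 557 · 569 = 316933.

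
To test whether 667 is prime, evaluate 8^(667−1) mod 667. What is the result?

8^1 ≡ 8 (mod 667)
8^2 ≡ 8^2 = 64 ≡ 64 (mod 667)
8^4 ≡ 64^2 = 4096 ≡ 94 (mod 667)
8^8 ≡ 94^2 = 8836 ≡ 165 (mod 667)
8^16 ≡ 165^2 = 27225 ≡ 545 (mod 667)
8^32 ≡ 545^2 = 297025 ≡ 210 (mod 667)
8^64 ≡ 210^2 = 44100 ≡ 78 (mod 667)
8^128 ≡ 78^2 = 6084 ≡ 81 (mod 667)
8^256 ≡ 81^2 = 6561 ≡ 558 (mod 667)
8^512 ≡ 558^2 = 311364 ≡ 542 (mod 667)
666 = 512 + 128 + 16 + 8 + 2 in binary powers of 2.
So 8^666 ≡ 542 · 81 · 545 · 165 · 64 ≡ 473 (mod 667).
Since 473 ≠ 1, base 8 is a Fermat witness: 667 is composite.

473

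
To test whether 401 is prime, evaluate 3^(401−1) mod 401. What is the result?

3^1 ≡ 3 (mod 401)
3^2 ≡ 3^2 = 9 ≡ 9 (mod 401)
3^4 ≡ 9^2 = 81 ≡ 81 (mod 401)
3^8 ≡ 81^2 = 6561 ≡ 145 (mod 401)
3^16 ≡ 145^2 = 21025 ≡ 173 (mod 401)
3^32 ≡ 173^2 = 29929 ≡ 255 (mod 401)
3^64 ≡ 255^2 = 65025 ≡ 63 (mod 401)
3^128 ≡ 63^2 = 3969 ≡ 360 (mod 401)
3^256 ≡ 360^2 = 129600 ≡ 77 (mod 401)
400 = 256 + 128 + 16 in binary powers of 2.
So 3^400 ≡ 77 · 360 · 173 ≡ 1 (mod 401).
Since the result is 1, base 3 gives no evidence that 401 is composite.

1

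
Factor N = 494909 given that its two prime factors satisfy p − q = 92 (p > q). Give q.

Since p = q + 92, we have 494909 = q(q + 92), so q² + 92q − 494909 = 0.
Discriminant: 92² + 4·494909 = 8464 + 1979636 = 1988100; √1988100 = 1410.
q = (−92 + 1410)/2 = 659, and p = q + 92 = 751.
Check: 659 · 751 = 494909.

659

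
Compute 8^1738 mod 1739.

159

8^1 ≡ 8 (mod 1739)
8^2 ≡ 8^2 = 64 ≡ 64 (mod 1739)
8^4 ≡ 64^2 = 4096 ≡ 618 (mod 1739)
8^8 ≡ 618^2 = 381924 ≡ 1083 (mod 1739)
8^16 ≡ 1083^2 = 1172889 ≡ 803 (mod 1739)
8^32 ≡ 803^2 = 644809 ≡ 1379 (mod 1739)
8^64 ≡ 1379^2 = 1901641 ≡ 914 (mod 1739)
8^128 ≡ 914^2 = 835396 ≡ 676 (mod 1739)
8^256 ≡ 676^2 = 456976 ≡ 1358 (mod 1739)
8^512 ≡ 1358^2 = 1844164 ≡ 824 (mod 1739)
8^1024 ≡ 824^2 = 678976 ≡ 766 (mod 1739)
1738 = 1024 + 512 + 128 + 64 + 8 + 2 in binary powers of 2.
So 8^1738 ≡ 766 · 824 · 676 · 914 · 1083 · 64 ≡ 159 (mod 1739).
Since 159 ≠ 1, base 8 is a Fermat witness: 1739 is composite.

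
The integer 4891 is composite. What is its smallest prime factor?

67

4891 is odd.
Digit sum 22, not divisible by 3.
Ends in 1: not divisible by 5.
7: 4891 = 7·698 + 5
11: 4891 = 11·444 + 7
13: 4891 = 13·376 + 3
17: 4891 = 17·287 + 12
19: 4891 = 19·257 + 8
23: 4891 = 23·212 + 15
29: 4891 = 29·168 + 19
31: 4891 = 31·157 + 24
37: 4891 = 37·132 + 7
41: 4891 = 41·119 + 12
43: 4891 = 43·113 + 32
47: 4891 = 47·104 + 3
53: 4891 = 53·92 + 15
59: 4891 = 59·82 + 53
61: 4891 = 61·80 + 11
67: 4891 = 67·73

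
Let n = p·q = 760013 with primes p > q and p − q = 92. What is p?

919

Since p = q + 92, we have 760013 = q(q + 92), so q² + 92q − 760013 = 0.
Discriminant: 92² + 4·760013 = 8464 + 3040052 = 3048516; √3048516 = 1746.
q = (−92 + 1746)/2 = 827, and p = q + 92 = 919.
Check: 827 · 919 = 760013.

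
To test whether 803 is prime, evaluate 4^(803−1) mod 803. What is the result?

4^1 ≡ 4 (mod 803)
4^2 ≡ 4^2 = 16 ≡ 16 (mod 803)
4^4 ≡ 16^2 = 256 ≡ 256 (mod 803)
4^8 ≡ 256^2 = 65536 ≡ 493 (mod 803)
4^16 ≡ 493^2 = 243049 ≡ 543 (mod 803)
4^32 ≡ 543^2 = 294849 ≡ 148 (mod 803)
4^64 ≡ 148^2 = 21904 ≡ 223 (mod 803)
4^128 ≡ 223^2 = 49729 ≡ 746 (mod 803)
4^256 ≡ 746^2 = 556516 ≡ 37 (mod 803)
4^512 ≡ 37^2 = 1369 ≡ 566 (mod 803)
802 = 512 + 256 + 32 + 2 in binary powers of 2.
So 4^802 ≡ 566 · 37 · 148 · 16 ≡ 588 (mod 803).
Since 588 ≠ 1, base 4 is a Fermat witness: 803 is composite.

588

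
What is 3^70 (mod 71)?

1

3^1 ≡ 3 (mod 71)
3^2 ≡ 3^2 = 9 ≡ 9 (mod 71)
3^4 ≡ 9^2 = 81 ≡ 10 (mod 71)
3^8 ≡ 10^2 = 100 ≡ 29 (mod 71)
3^16 ≡ 29^2 = 841 ≡ 60 (mod 71)
3^32 ≡ 60^2 = 3600 ≡ 50 (mod 71)
3^64 ≡ 50^2 = 2500 ≡ 15 (mod 71)
70 = 64 + 4 + 2 in binary powers of 2.
So 3^70 ≡ 15 · 10 · 9 ≡ 1 (mod 71).
Since the result is 1, base 3 gives no evidence that 71 is composite.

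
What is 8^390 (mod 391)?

8^1 ≡ 8 (mod 391)
8^2 ≡ 8^2 = 64 ≡ 64 (mod 391)
8^4 ≡ 64^2 = 4096 ≡ 186 (mod 391)
8^8 ≡ 186^2 = 34596 ≡ 188 (mod 391)
8^16 ≡ 188^2 = 35344 ≡ 154 (mod 391)
8^32 ≡ 154^2 = 23716 ≡ 256 (mod 391)
8^64 ≡ 256^2 = 65536 ≡ 239 (mod 391)
8^128 ≡ 239^2 = 57121 ≡ 35 (mod 391)
8^256 ≡ 35^2 = 1225 ≡ 52 (mod 391)
390 = 256 + 128 + 4 + 2 in binary powers of 2.
So 8^390 ≡ 52 · 35 · 186 · 64 ≡ 361 (mod 391).
Since 361 ≠ 1, base 8 is a Fermat witness: 391 is composite.

361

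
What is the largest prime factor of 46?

46 = 2 · 23
23 is prime.
So 46 = 2 · 23; the largest prime factor is 23.

23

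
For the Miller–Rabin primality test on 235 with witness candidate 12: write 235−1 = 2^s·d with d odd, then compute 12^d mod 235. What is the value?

235 − 1 = 234 = 2^1 · 117, so d = 117.
12^1 ≡ 12 (mod 235)
12^2 ≡ 12^2 = 144 ≡ 144 (mod 235)
12^4 ≡ 144^2 = 20736 ≡ 56 (mod 235)
12^8 ≡ 56^2 = 3136 ≡ 81 (mod 235)
12^16 ≡ 81^2 = 6561 ≡ 216 (mod 235)
12^32 ≡ 216^2 = 46656 ≡ 126 (mod 235)
12^64 ≡ 126^2 = 15876 ≡ 131 (mod 235)
117 = 64 + 32 + 16 + 4 + 1 in binary powers of 2.
So 12^117 ≡ 131 · 126 · 216 · 56 · 12 ≡ 97 (mod 235).
Squaring chain: 97; never reaches −1, so base 12 is a Miller–Rabin witness that 235 is composite.

97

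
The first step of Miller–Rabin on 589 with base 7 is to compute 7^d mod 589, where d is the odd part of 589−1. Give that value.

419

589 − 1 = 588 = 2^2 · 147, so d = 147.
7^1 ≡ 7 (mod 589)
7^2 ≡ 7^2 = 49 ≡ 49 (mod 589)
7^4 ≡ 49^2 = 2401 ≡ 45 (mod 589)
7^8 ≡ 45^2 = 2025 ≡ 258 (mod 589)
7^16 ≡ 258^2 = 66564 ≡ 7 (mod 589)
7^32 ≡ 7^2 = 49 ≡ 49 (mod 589)
7^64 ≡ 49^2 = 2401 ≡ 45 (mod 589)
7^128 ≡ 45^2 = 2025 ≡ 258 (mod 589)
147 = 128 + 16 + 2 + 1 in binary powers of 2.
So 7^147 ≡ 258 · 7 · 49 · 7 ≡ 419 (mod 589).
Squaring chain: 419 → 39; never reaches −1, so base 7 is a Miller–Rabin witness that 589 is composite.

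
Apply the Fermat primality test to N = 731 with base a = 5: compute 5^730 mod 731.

298

5^1 ≡ 5 (mod 731)
5^2 ≡ 5^2 = 25 ≡ 25 (mod 731)
5^4 ≡ 25^2 = 625 ≡ 625 (mod 731)
5^8 ≡ 625^2 = 390625 ≡ 271 (mod 731)
5^16 ≡ 271^2 = 73441 ≡ 341 (mod 731)
5^32 ≡ 341^2 = 116281 ≡ 52 (mod 731)
5^64 ≡ 52^2 = 2704 ≡ 511 (mod 731)
5^128 ≡ 511^2 = 261121 ≡ 154 (mod 731)
5^256 ≡ 154^2 = 23716 ≡ 324 (mod 731)
5^512 ≡ 324^2 = 104976 ≡ 443 (mod 731)
730 = 512 + 128 + 64 + 16 + 8 + 2 in binary powers of 2.
So 5^730 ≡ 443 · 154 · 511 · 341 · 271 · 25 ≡ 298 (mod 731).
Since 298 ≠ 1, base 5 is a Fermat witness: 731 is composite.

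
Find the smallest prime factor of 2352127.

2352127 is odd.
Digit sum 22, not divisible by 3.
Ends in 7: not divisible by 5.
7: 2352127 = 7·336018 + 1
11: 2352127 = 11·213829 + 8
13: 2352127 = 13·180932 + 11
17: 2352127 = 17·138360 + 7
19: 2352127 = 19·123796 + 3
23: 2352127 = 23·102266 + 9
29: 2352127 = 29·81107 + 24
31: 2352127 = 31·75875 + 2
37: 2352127 = 37·63571

37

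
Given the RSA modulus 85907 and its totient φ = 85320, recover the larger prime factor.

φ(n) = (p−1)(q−1) = n − (p+q) + 1, so p + q = 85907 − 85320 + 1 = 588.
p and q are the roots of t² − 588t + 85907 = 0.
Discriminant: 588² − 4·85907 = 345744 − 343628 = 2116; √2116 = 46.
q = (588 − 46)/2 = 271, p = (588 + 46)/2 = 317.
Check: 271 · 317 = 85907.

317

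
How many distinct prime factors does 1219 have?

1219 = 23 · 53
1219 = 23 · 53, which has 2 distinct prime factors.

2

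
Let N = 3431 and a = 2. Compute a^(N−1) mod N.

2922

2^1 ≡ 2 (mod 3431)
2^2 ≡ 2^2 = 4 ≡ 4 (mod 3431)
2^4 ≡ 4^2 = 16 ≡ 16 (mod 3431)
2^8 ≡ 16^2 = 256 ≡ 256 (mod 3431)
2^16 ≡ 256^2 = 65536 ≡ 347 (mod 3431)
2^32 ≡ 347^2 = 120409 ≡ 324 (mod 3431)
2^64 ≡ 324^2 = 104976 ≡ 2046 (mod 3431)
2^128 ≡ 2046^2 = 4186116 ≡ 296 (mod 3431)
2^256 ≡ 296^2 = 87616 ≡ 1841 (mod 3431)
2^512 ≡ 1841^2 = 3389281 ≡ 2884 (mod 3431)
2^1024 ≡ 2884^2 = 8317456 ≡ 712 (mod 3431)
2^2048 ≡ 712^2 = 506944 ≡ 2587 (mod 3431)
3430 = 2048 + 1024 + 256 + 64 + 32 + 4 + 2 in binary powers of 2.
So 2^3430 ≡ 2587 · 712 · 1841 · 2046 · 324 · 16 · 4 ≡ 2922 (mod 3431).
Since 2922 ≠ 1, base 2 is a Fermat witness: 3431 is composite.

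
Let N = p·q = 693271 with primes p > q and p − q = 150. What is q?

Since p = q + 150, we have 693271 = q(q + 150), so q² + 150q − 693271 = 0.
Discriminant: 150² + 4·693271 = 22500 + 2773084 = 2795584; √2795584 = 1672.
q = (−150 + 1672)/2 = 761, and p = q + 150 = 911.
Check: 761 · 911 = 693271.

761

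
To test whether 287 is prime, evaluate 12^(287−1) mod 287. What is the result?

12^1 ≡ 12 (mod 287)
12^2 ≡ 12^2 = 144 ≡ 144 (mod 287)
12^4 ≡ 144^2 = 20736 ≡ 72 (mod 287)
12^8 ≡ 72^2 = 5184 ≡ 18 (mod 287)
12^16 ≡ 18^2 = 324 ≡ 37 (mod 287)
12^32 ≡ 37^2 = 1369 ≡ 221 (mod 287)
12^64 ≡ 221^2 = 48841 ≡ 51 (mod 287)
12^128 ≡ 51^2 = 2601 ≡ 18 (mod 287)
12^256 ≡ 18^2 = 324 ≡ 37 (mod 287)
286 = 256 + 16 + 8 + 4 + 2 in binary powers of 2.
So 12^286 ≡ 37 · 37 · 18 · 72 · 144 ≡ 282 (mod 287).
Since 282 ≠ 1, base 12 is a Fermat witness: 287 is composite.

282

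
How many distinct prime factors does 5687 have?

2

5687 = 11^2 · 47
5687 = 11^2 · 47, which has 2 distinct prime factors.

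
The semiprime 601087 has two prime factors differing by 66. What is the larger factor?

Since p = q + 66, we have 601087 = q(q + 66), so q² + 66q − 601087 = 0.
Discriminant: 66² + 4·601087 = 4356 + 2404348 = 2408704; √2408704 = 1552.
q = (−66 + 1552)/2 = 743, and p = q + 66 = 809.
Check: 743 · 809 = 601087.

809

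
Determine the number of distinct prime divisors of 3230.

3230 = 2 · 1615
1615 = 5 · 323
323 = 17 · 19
3230 = 2 · 5 · 17 · 19, which has 4 distinct prime factors.

4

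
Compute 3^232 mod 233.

1

3^1 ≡ 3 (mod 233)
3^2 ≡ 3^2 = 9 ≡ 9 (mod 233)
3^4 ≡ 9^2 = 81 ≡ 81 (mod 233)
3^8 ≡ 81^2 = 6561 ≡ 37 (mod 233)
3^16 ≡ 37^2 = 1369 ≡ 204 (mod 233)
3^32 ≡ 204^2 = 41616 ≡ 142 (mod 233)
3^64 ≡ 142^2 = 20164 ≡ 126 (mod 233)
3^128 ≡ 126^2 = 15876 ≡ 32 (mod 233)
232 = 128 + 64 + 32 + 8 in binary powers of 2.
So 3^232 ≡ 32 · 126 · 142 · 37 ≡ 1 (mod 233).
Since the result is 1, base 3 gives no evidence that 233 is composite.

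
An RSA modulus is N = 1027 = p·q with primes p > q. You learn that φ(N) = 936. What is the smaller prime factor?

φ(n) = (p−1)(q−1) = n − (p+q) + 1, so p + q = 1027 − 936 + 1 = 92.
p and q are the roots of t² − 92t + 1027 = 0.
Discriminant: 92² − 4·1027 = 8464 − 4108 = 4356; √4356 = 66.
q = (92 − 66)/2 = 13, p = (92 + 66)/2 = 79.
Check: 13 · 79 = 1027.

13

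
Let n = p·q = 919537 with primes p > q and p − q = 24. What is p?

971

Since p = q + 24, we have 919537 = q(q + 24), so q² + 24q − 919537 = 0.
Discriminant: 24² + 4·919537 = 576 + 3678148 = 3678724; √3678724 = 1918.
q = (−24 + 1918)/2 = 947, and p = q + 24 = 971.
Check: 947 · 971 = 919537.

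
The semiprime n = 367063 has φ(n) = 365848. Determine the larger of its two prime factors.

659

φ(n) = (p−1)(q−1) = n − (p+q) + 1, so p + q = 367063 − 365848 + 1 = 1216.
p and q are the roots of t² − 1216t + 367063 = 0.
Discriminant: 1216² − 4·367063 = 1478656 − 1468252 = 10404; √10404 = 102.
q = (1216 − 102)/2 = 557, p = (1216 + 102)/2 = 659.
Check: 557 · 659 = 367063.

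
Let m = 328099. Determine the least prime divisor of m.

328099 is odd.
Digit sum 31, not divisible by 3.
Ends in 9: not divisible by 5.
7: 328099 = 7·46871 + 2
11: 328099 = 11·29827 + 2
13: 328099 = 13·25238 + 5
17: 328099 = 17·19299 + 16
19: 328099 = 19·17268 + 7
23: 328099 = 23·14265 + 4
29: 328099 = 29·11313 + 22
31: 328099 = 31·10583 + 26
37: 328099 = 37·8867 + 20
41: 328099 = 41·8002 + 17
43: 328099 = 43·7630 + 9
47: 328099 = 47·6980 + 39
53: 328099 = 53·6190 + 29
59: 328099 = 59·5561

59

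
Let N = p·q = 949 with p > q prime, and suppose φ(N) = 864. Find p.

73

φ(n) = (p−1)(q−1) = n − (p+q) + 1, so p + q = 949 − 864 + 1 = 86.
p and q are the roots of t² − 86t + 949 = 0.
Discriminant: 86² − 4·949 = 7396 − 3796 = 3600; √3600 = 60.
q = (86 − 60)/2 = 13, p = (86 + 60)/2 = 73.
Check: 13 · 73 = 949.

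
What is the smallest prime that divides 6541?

6541 is odd.
Digit sum 16, not divisible by 3.
Ends in 1: not divisible by 5.
7: 6541 = 7·934 + 3
11: 6541 = 11·594 + 7
13: 6541 = 13·503 + 2
17: 6541 = 17·384 + 13
19: 6541 = 19·344 + 5
23: 6541 = 23·284 + 9
29: 6541 = 29·225 + 16
31: 6541 = 31·211

31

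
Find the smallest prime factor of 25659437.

79

25659437 is odd.
Digit sum 41, not divisible by 3.
Ends in 7: not divisible by 5.
7: 25659437 = 7·3665633 + 6
11: 25659437 = 11·2332676 + 1
13: 25659437 = 13·1973802 + 11
17: 25659437 = 17·1509378 + 11
19: 25659437 = 19·1350496 + 13
23: 25659437 = 23·1115627 + 16
29: 25659437 = 29·884808 + 5
31: 25659437 = 31·827723 + 24
37: 25659437 = 37·693498 + 11
41: 25659437 = 41·625839 + 38
43: 25659437 = 43·596731 + 4
47: 25659437 = 47·545945 + 22
53: 25659437 = 53·484140 + 17
59: 25659437 = 59·434905 + 42
61: 25659437 = 61·420646 + 31
67: 25659437 = 67·382976 + 45
71: 25659437 = 71·361400 + 37
73: 25659437 = 73·351499 + 10
79: 25659437 = 79·324803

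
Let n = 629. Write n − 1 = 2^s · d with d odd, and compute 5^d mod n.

309

629 − 1 = 628 = 2^2 · 157, so d = 157.
5^1 ≡ 5 (mod 629)
5^2 ≡ 5^2 = 25 ≡ 25 (mod 629)
5^4 ≡ 25^2 = 625 ≡ 625 (mod 629)
5^8 ≡ 625^2 = 390625 ≡ 16 (mod 629)
5^16 ≡ 16^2 = 256 ≡ 256 (mod 629)
5^32 ≡ 256^2 = 65536 ≡ 120 (mod 629)
5^64 ≡ 120^2 = 14400 ≡ 562 (mod 629)
5^128 ≡ 562^2 = 315844 ≡ 86 (mod 629)
157 = 128 + 16 + 8 + 4 + 1 in binary powers of 2.
So 5^157 ≡ 86 · 256 · 16 · 625 · 5 ≡ 309 (mod 629).
Squaring chain: 309 → 502; never reaches −1, so base 5 is a Miller–Rabin witness that 629 is composite.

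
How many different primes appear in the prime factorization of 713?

2

713 = 23 · 31
713 = 23 · 31, which has 2 distinct prime factors.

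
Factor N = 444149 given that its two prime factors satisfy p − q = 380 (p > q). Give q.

Since p = q + 380, we have 444149 = q(q + 380), so q² + 380q − 444149 = 0.
Discriminant: 380² + 4·444149 = 144400 + 1776596 = 1920996; √1920996 = 1386.
q = (−380 + 1386)/2 = 503, and p = q + 380 = 883.
Check: 503 · 883 = 444149.

503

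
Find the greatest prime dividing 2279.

2279 = 43 · 53
53 is prime.
So 2279 = 43 · 53; the largest prime factor is 53.

53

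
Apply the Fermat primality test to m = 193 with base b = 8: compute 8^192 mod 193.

8^1 ≡ 8 (mod 193)
8^2 ≡ 8^2 = 64 ≡ 64 (mod 193)
8^4 ≡ 64^2 = 4096 ≡ 43 (mod 193)
8^8 ≡ 43^2 = 1849 ≡ 112 (mod 193)
8^16 ≡ 112^2 = 12544 ≡ 192 (mod 193)
8^32 ≡ 192^2 = 36864 ≡ 1 (mod 193)
8^64 ≡ 1^2 = 1 ≡ 1 (mod 193)
8^128 ≡ 1^2 = 1 ≡ 1 (mod 193)
192 = 128 + 64 in binary powers of 2.
So 8^192 ≡ 1 · 1 ≡ 1 (mod 193).
Since the result is 1, base 8 gives no evidence that 193 is composite.

1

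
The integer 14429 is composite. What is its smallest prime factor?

14429 is odd.
Digit sum 20, not divisible by 3.
Ends in 9: not divisible by 5.
7: 14429 = 7·2061 + 2
11: 14429 = 11·1311 + 8
13: 14429 = 13·1109 + 12
17: 14429 = 17·848 + 13
19: 14429 = 19·759 + 8
23: 14429 = 23·627 + 8
29: 14429 = 29·497 + 16
31: 14429 = 31·465 + 14
37: 14429 = 37·389 + 36
41: 14429 = 41·351 + 38
43: 14429 = 43·335 + 24
47: 14429 = 47·307

47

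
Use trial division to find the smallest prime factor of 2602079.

67

2602079 is odd.
Digit sum 26, not divisible by 3.
Ends in 9: not divisible by 5.
7: 2602079 = 7·371725 + 4
11: 2602079 = 11·236552 + 7
13: 2602079 = 13·200159 + 12
17: 2602079 = 17·153063 + 8
19: 2602079 = 19·136951 + 10
23: 2602079 = 23·113133 + 20
29: 2602079 = 29·89726 + 25
31: 2602079 = 31·83938 + 1
37: 2602079 = 37·70326 + 17
41: 2602079 = 41·63465 + 14
43: 2602079 = 43·60513 + 20
47: 2602079 = 47·55363 + 18
53: 2602079 = 53·49095 + 44
59: 2602079 = 59·44103 + 2
61: 2602079 = 61·42657 + 2
67: 2602079 = 67·38837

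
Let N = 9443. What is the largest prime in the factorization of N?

71

9443 = 7 · 1349
1349 = 19 · 71
71 is prime.
So 9443 = 7 · 19 · 71; the largest prime factor is 71.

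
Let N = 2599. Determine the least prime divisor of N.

2599 is odd.
Digit sum 25, not divisible by 3.
Ends in 9: not divisible by 5.
7: 2599 = 7·371 + 2
11: 2599 = 11·236 + 3
13: 2599 = 13·199 + 12
17: 2599 = 17·152 + 15
19: 2599 = 19·136 + 15
23: 2599 = 23·113

23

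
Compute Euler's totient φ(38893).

Factor: 38893 = 19 · 23 · 89.
φ(38893) = (19−1) · (23−1) · (89−1) = 18 · 22 · 88 = 34848.

34848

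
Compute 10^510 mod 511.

10^1 ≡ 10 (mod 511)
10^2 ≡ 10^2 = 100 ≡ 100 (mod 511)
10^4 ≡ 100^2 = 10000 ≡ 291 (mod 511)
10^8 ≡ 291^2 = 84681 ≡ 366 (mod 511)
10^16 ≡ 366^2 = 133956 ≡ 74 (mod 511)
10^32 ≡ 74^2 = 5476 ≡ 366 (mod 511)
10^64 ≡ 366^2 = 133956 ≡ 74 (mod 511)
10^128 ≡ 74^2 = 5476 ≡ 366 (mod 511)
10^256 ≡ 366^2 = 133956 ≡ 74 (mod 511)
510 = 256 + 128 + 64 + 32 + 16 + 8 + 4 + 2 in binary powers of 2.
So 10^510 ≡ 74 · 366 · 74 · 366 · 74 · 366 · 291 · 100 ≡ 484 (mod 511).
Since 484 ≠ 1, base 10 is a Fermat witness: 511 is composite.

484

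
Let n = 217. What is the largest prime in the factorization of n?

31

217 = 7 · 31
31 is prime.
So 217 = 7 · 31; the largest prime factor is 31.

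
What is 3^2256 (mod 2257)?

3^1 ≡ 3 (mod 2257)
3^2 ≡ 3^2 = 9 ≡ 9 (mod 2257)
3^4 ≡ 9^2 = 81 ≡ 81 (mod 2257)
3^8 ≡ 81^2 = 6561 ≡ 2047 (mod 2257)
3^16 ≡ 2047^2 = 4190209 ≡ 1217 (mod 2257)
3^32 ≡ 1217^2 = 1481089 ≡ 497 (mod 2257)
3^64 ≡ 497^2 = 247009 ≡ 996 (mod 2257)
3^128 ≡ 996^2 = 992016 ≡ 1193 (mod 2257)
3^256 ≡ 1193^2 = 1423249 ≡ 1339 (mod 2257)
3^512 ≡ 1339^2 = 1792921 ≡ 863 (mod 2257)
3^1024 ≡ 863^2 = 744769 ≡ 2216 (mod 2257)
3^2048 ≡ 2216^2 = 4910656 ≡ 1681 (mod 2257)
2256 = 2048 + 128 + 64 + 16 in binary powers of 2.
So 3^2256 ≡ 1681 · 1193 · 996 · 1217 ≡ 729 (mod 2257).
Since 729 ≠ 1, base 3 is a Fermat witness: 2257 is composite.

729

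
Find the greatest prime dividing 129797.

129797 = 31 · 4187
4187 = 53 · 79
79 is prime.
So 129797 = 31 · 53 · 79; the largest prime factor is 79.

79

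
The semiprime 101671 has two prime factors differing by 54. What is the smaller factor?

Since p = q + 54, we have 101671 = q(q + 54), so q² + 54q − 101671 = 0.
Discriminant: 54² + 4·101671 = 2916 + 406684 = 409600; √409600 = 640.
q = (−54 + 640)/2 = 293, and p = q + 54 = 347.
Check: 293 · 347 = 101671.

293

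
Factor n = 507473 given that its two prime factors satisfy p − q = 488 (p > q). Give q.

509

Since p = q + 488, we have 507473 = q(q + 488), so q² + 488q − 507473 = 0.
Discriminant: 488² + 4·507473 = 238144 + 2029892 = 2268036; √2268036 = 1506.
q = (−488 + 1506)/2 = 509, and p = q + 488 = 997.
Check: 509 · 997 = 507473.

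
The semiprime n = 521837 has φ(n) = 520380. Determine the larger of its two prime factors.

φ(n) = (p−1)(q−1) = n − (p+q) + 1, so p + q = 521837 − 520380 + 1 = 1458.
p and q are the roots of t² − 1458t + 521837 = 0.
Discriminant: 1458² − 4·521837 = 2125764 − 2087348 = 38416; √38416 = 196.
q = (1458 − 196)/2 = 631, p = (1458 + 196)/2 = 827.
Check: 631 · 827 = 521837.

827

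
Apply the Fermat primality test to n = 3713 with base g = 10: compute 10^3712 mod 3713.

10^1 ≡ 10 (mod 3713)
10^2 ≡ 10^2 = 100 ≡ 100 (mod 3713)
10^4 ≡ 100^2 = 10000 ≡ 2574 (mod 3713)
10^8 ≡ 2574^2 = 6625476 ≡ 1484 (mod 3713)
10^16 ≡ 1484^2 = 2202256 ≡ 447 (mod 3713)
10^32 ≡ 447^2 = 199809 ≡ 3020 (mod 3713)
10^64 ≡ 3020^2 = 9120400 ≡ 1272 (mod 3713)
10^128 ≡ 1272^2 = 1617984 ≡ 2829 (mod 3713)
10^256 ≡ 2829^2 = 8003241 ≡ 1726 (mod 3713)
10^512 ≡ 1726^2 = 2979076 ≡ 1250 (mod 3713)
10^1024 ≡ 1250^2 = 1562500 ≡ 3040 (mod 3713)
10^2048 ≡ 3040^2 = 9241600 ≡ 3656 (mod 3713)
3712 = 2048 + 1024 + 512 + 128 in binary powers of 2.
So 10^3712 ≡ 3656 · 3040 · 1250 · 2829 ≡ 2550 (mod 3713).
Since 2550 ≠ 1, base 10 is a Fermat witness: 3713 is composite.

2550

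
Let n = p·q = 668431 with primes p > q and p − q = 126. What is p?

Since p = q + 126, we have 668431 = q(q + 126), so q² + 126q − 668431 = 0.
Discriminant: 126² + 4·668431 = 15876 + 2673724 = 2689600; √2689600 = 1640.
q = (−126 + 1640)/2 = 757, and p = q + 126 = 883.
Check: 757 · 883 = 668431.

883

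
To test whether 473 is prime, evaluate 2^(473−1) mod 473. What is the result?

2^1 ≡ 2 (mod 473)
2^2 ≡ 2^2 = 4 ≡ 4 (mod 473)
2^4 ≡ 4^2 = 16 ≡ 16 (mod 473)
2^8 ≡ 16^2 = 256 ≡ 256 (mod 473)
2^16 ≡ 256^2 = 65536 ≡ 262 (mod 473)
2^32 ≡ 262^2 = 68644 ≡ 59 (mod 473)
2^64 ≡ 59^2 = 3481 ≡ 170 (mod 473)
2^128 ≡ 170^2 = 28900 ≡ 47 (mod 473)
2^256 ≡ 47^2 = 2209 ≡ 317 (mod 473)
472 = 256 + 128 + 64 + 16 + 8 in binary powers of 2.
So 2^472 ≡ 317 · 47 · 170 · 262 · 256 ≡ 422 (mod 473).
Since 422 ≠ 1, base 2 is a Fermat witness: 473 is composite.

422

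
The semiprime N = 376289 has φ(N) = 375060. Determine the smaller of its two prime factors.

571

φ(n) = (p−1)(q−1) = n − (p+q) + 1, so p + q = 376289 − 375060 + 1 = 1230.
p and q are the roots of t² − 1230t + 376289 = 0.
Discriminant: 1230² − 4·376289 = 1512900 − 1505156 = 7744; √7744 = 88.
q = (1230 − 88)/2 = 571, p = (1230 + 88)/2 = 659.
Check: 571 · 659 = 376289.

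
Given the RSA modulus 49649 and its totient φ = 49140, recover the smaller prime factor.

φ(n) = (p−1)(q−1) = n − (p+q) + 1, so p + q = 49649 − 49140 + 1 = 510.
p and q are the roots of t² − 510t + 49649 = 0.
Discriminant: 510² − 4·49649 = 260100 − 198596 = 61504; √61504 = 248.
q = (510 − 248)/2 = 131, p = (510 + 248)/2 = 379.
Check: 131 · 379 = 49649.

131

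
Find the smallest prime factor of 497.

7

497 is odd.
Digit sum 20, not divisible by 3.
Ends in 7: not divisible by 5.
7: 497 = 7·71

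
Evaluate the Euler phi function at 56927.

Factor: 56927 = 13 · 29 · 151.
φ(56927) = (13−1) · (29−1) · (151−1) = 12 · 28 · 150 = 50400.

50400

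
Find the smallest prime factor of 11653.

11653 is odd.
Digit sum 16, not divisible by 3.
Ends in 3: not divisible by 5.
7: 11653 = 7·1664 + 5
11: 11653 = 11·1059 + 4
13: 11653 = 13·896 + 5
17: 11653 = 17·685 + 8
19: 11653 = 19·613 + 6
23: 11653 = 23·506 + 15
29: 11653 = 29·401 + 24
31: 11653 = 31·375 + 28
37: 11653 = 37·314 + 35
41: 11653 = 41·284 + 9
43: 11653 = 43·271

43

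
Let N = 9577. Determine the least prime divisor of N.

61

9577 is odd.
Digit sum 28, not divisible by 3.
Ends in 7: not divisible by 5.
7: 9577 = 7·1368 + 1
11: 9577 = 11·870 + 7
13: 9577 = 13·736 + 9
17: 9577 = 17·563 + 6
19: 9577 = 19·504 + 1
23: 9577 = 23·416 + 9
29: 9577 = 29·330 + 7
31: 9577 = 31·308 + 29
37: 9577 = 37·258 + 31
41: 9577 = 41·233 + 24
43: 9577 = 43·222 + 31
47: 9577 = 47·203 + 36
53: 9577 = 53·180 + 37
59: 9577 = 59·162 + 19
61: 9577 = 61·157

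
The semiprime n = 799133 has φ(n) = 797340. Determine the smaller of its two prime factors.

823

φ(n) = (p−1)(q−1) = n − (p+q) + 1, so p + q = 799133 − 797340 + 1 = 1794.
p and q are the roots of t² − 1794t + 799133 = 0.
Discriminant: 1794² − 4·799133 = 3218436 − 3196532 = 21904; √21904 = 148.
q = (1794 − 148)/2 = 823, p = (1794 + 148)/2 = 971.
Check: 823 · 971 = 799133.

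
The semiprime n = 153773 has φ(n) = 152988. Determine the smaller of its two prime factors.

367

φ(n) = (p−1)(q−1) = n − (p+q) + 1, so p + q = 153773 − 152988 + 1 = 786.
p and q are the roots of t² − 786t + 153773 = 0.
Discriminant: 786² − 4·153773 = 617796 − 615092 = 2704; √2704 = 52.
q = (786 − 52)/2 = 367, p = (786 + 52)/2 = 419.
Check: 367 · 419 = 153773.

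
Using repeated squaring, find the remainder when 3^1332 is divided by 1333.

3^1 ≡ 3 (mod 1333)
3^2 ≡ 3^2 = 9 ≡ 9 (mod 1333)
3^4 ≡ 9^2 = 81 ≡ 81 (mod 1333)
3^8 ≡ 81^2 = 6561 ≡ 1229 (mod 1333)
3^16 ≡ 1229^2 = 1510441 ≡ 152 (mod 1333)
3^32 ≡ 152^2 = 23104 ≡ 443 (mod 1333)
3^64 ≡ 443^2 = 196249 ≡ 298 (mod 1333)
3^128 ≡ 298^2 = 88804 ≡ 826 (mod 1333)
3^256 ≡ 826^2 = 682276 ≡ 1113 (mod 1333)
3^512 ≡ 1113^2 = 1238769 ≡ 412 (mod 1333)
3^1024 ≡ 412^2 = 169744 ≡ 453 (mod 1333)
1332 = 1024 + 256 + 32 + 16 + 4 in binary powers of 2.
So 3^1332 ≡ 453 · 1113 · 443 · 152 · 81 ≡ 1000 (mod 1333).
Since 1000 ≠ 1, base 3 is a Fermat witness: 1333 is composite.

1000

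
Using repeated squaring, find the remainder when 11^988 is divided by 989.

441

11^1 ≡ 11 (mod 989)
11^2 ≡ 11^2 = 121 ≡ 121 (mod 989)
11^4 ≡ 121^2 = 14641 ≡ 795 (mod 989)
11^8 ≡ 795^2 = 632025 ≡ 54 (mod 989)
11^16 ≡ 54^2 = 2916 ≡ 938 (mod 989)
11^32 ≡ 938^2 = 879844 ≡ 623 (mod 989)
11^64 ≡ 623^2 = 388129 ≡ 441 (mod 989)
11^128 ≡ 441^2 = 194481 ≡ 637 (mod 989)
11^256 ≡ 637^2 = 405769 ≡ 279 (mod 989)
11^512 ≡ 279^2 = 77841 ≡ 699 (mod 989)
988 = 512 + 256 + 128 + 64 + 16 + 8 + 4 in binary powers of 2.
So 11^988 ≡ 699 · 279 · 637 · 441 · 938 · 54 · 795 ≡ 441 (mod 989).
Since 441 ≠ 1, base 11 is a Fermat witness: 989 is composite.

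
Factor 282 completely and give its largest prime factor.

47

282 = 2 · 141
141 = 3 · 47
47 is prime.
So 282 = 2 · 3 · 47; the largest prime factor is 47.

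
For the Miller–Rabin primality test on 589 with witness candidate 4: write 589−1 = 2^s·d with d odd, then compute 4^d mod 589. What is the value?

589 − 1 = 588 = 2^2 · 147, so d = 147.
4^1 ≡ 4 (mod 589)
4^2 ≡ 4^2 = 16 ≡ 16 (mod 589)
4^4 ≡ 16^2 = 256 ≡ 256 (mod 589)
4^8 ≡ 256^2 = 65536 ≡ 157 (mod 589)
4^16 ≡ 157^2 = 24649 ≡ 500 (mod 589)
4^32 ≡ 500^2 = 250000 ≡ 264 (mod 589)
4^64 ≡ 264^2 = 69696 ≡ 194 (mod 589)
4^128 ≡ 194^2 = 37636 ≡ 529 (mod 589)
147 = 128 + 16 + 2 + 1 in binary powers of 2.
So 4^147 ≡ 529 · 500 · 16 · 4 ≡ 140 (mod 589).
Squaring chain: 140 → 163; never reaches −1, so base 4 is a Miller–Rabin witness that 589 is composite.

140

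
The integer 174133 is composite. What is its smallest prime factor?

23

174133 is odd.
Digit sum 19, not divisible by 3.
Ends in 3: not divisible by 5.
7: 174133 = 7·24876 + 1
11: 174133 = 11·15830 + 3
13: 174133 = 13·13394 + 11
17: 174133 = 17·10243 + 2
19: 174133 = 19·9164 + 17
23: 174133 = 23·7571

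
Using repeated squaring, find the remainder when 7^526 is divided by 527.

348

7^1 ≡ 7 (mod 527)
7^2 ≡ 7^2 = 49 ≡ 49 (mod 527)
7^4 ≡ 49^2 = 2401 ≡ 293 (mod 527)
7^8 ≡ 293^2 = 85849 ≡ 475 (mod 527)
7^16 ≡ 475^2 = 225625 ≡ 69 (mod 527)
7^32 ≡ 69^2 = 4761 ≡ 18 (mod 527)
7^64 ≡ 18^2 = 324 ≡ 324 (mod 527)
7^128 ≡ 324^2 = 104976 ≡ 103 (mod 527)
7^256 ≡ 103^2 = 10609 ≡ 69 (mod 527)
7^512 ≡ 69^2 = 4761 ≡ 18 (mod 527)
526 = 512 + 8 + 4 + 2 in binary powers of 2.
So 7^526 ≡ 18 · 475 · 293 · 49 ≡ 348 (mod 527).
Since 348 ≠ 1, base 7 is a Fermat witness: 527 is composite.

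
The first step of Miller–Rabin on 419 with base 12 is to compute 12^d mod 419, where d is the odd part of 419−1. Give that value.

1

419 − 1 = 418 = 2^1 · 209, so d = 209.
12^1 ≡ 12 (mod 419)
12^2 ≡ 12^2 = 144 ≡ 144 (mod 419)
12^4 ≡ 144^2 = 20736 ≡ 205 (mod 419)
12^8 ≡ 205^2 = 42025 ≡ 125 (mod 419)
12^16 ≡ 125^2 = 15625 ≡ 122 (mod 419)
12^32 ≡ 122^2 = 14884 ≡ 219 (mod 419)
12^64 ≡ 219^2 = 47961 ≡ 195 (mod 419)
12^128 ≡ 195^2 = 38025 ≡ 315 (mod 419)
209 = 128 + 64 + 16 + 1 in binary powers of 2.
So 12^209 ≡ 315 · 195 · 122 · 12 ≡ 1 (mod 419).
Since 12^d ≡ 1 (mod 419), base 12 does not prove 419 composite.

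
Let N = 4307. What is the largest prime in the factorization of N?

4307 = 59 · 73
73 is prime.
So 4307 = 59 · 73; the largest prime factor is 73.

73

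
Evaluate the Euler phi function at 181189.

Factor: 181189 = 37 · 59 · 83.
φ(181189) = (37−1) · (59−1) · (83−1) = 36 · 58 · 82 = 171216.

171216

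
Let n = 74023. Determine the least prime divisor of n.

79

74023 is odd.
Digit sum 16, not divisible by 3.
Ends in 3: not divisible by 5.
7: 74023 = 7·10574 + 5
11: 74023 = 11·6729 + 4
13: 74023 = 13·5694 + 1
17: 74023 = 17·4354 + 5
19: 74023 = 19·3895 + 18
23: 74023 = 23·3218 + 9
29: 74023 = 29·2552 + 15
31: 74023 = 31·2387 + 26
37: 74023 = 37·2000 + 23
41: 74023 = 41·1805 + 18
43: 74023 = 43·1721 + 20
47: 74023 = 47·1574 + 45
53: 74023 = 53·1396 + 35
59: 74023 = 59·1254 + 37
61: 74023 = 61·1213 + 30
67: 74023 = 67·1104 + 55
71: 74023 = 71·1042 + 41
73: 74023 = 73·1014 + 1
79: 74023 = 79·937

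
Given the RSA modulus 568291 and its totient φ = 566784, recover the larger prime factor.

φ(n) = (p−1)(q−1) = n − (p+q) + 1, so p + q = 568291 − 566784 + 1 = 1508.
p and q are the roots of t² − 1508t + 568291 = 0.
Discriminant: 1508² − 4·568291 = 2274064 − 2273164 = 900; √900 = 30.
q = (1508 − 30)/2 = 739, p = (1508 + 30)/2 = 769.
Check: 739 · 769 = 568291.

769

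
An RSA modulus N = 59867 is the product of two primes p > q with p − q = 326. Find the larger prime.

457

Since p = q + 326, we have 59867 = q(q + 326), so q² + 326q − 59867 = 0.
Discriminant: 326² + 4·59867 = 106276 + 239468 = 345744; √345744 = 588.
q = (−326 + 588)/2 = 131, and p = q + 326 = 457.
Check: 131 · 457 = 59867.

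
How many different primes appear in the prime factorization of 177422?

5

177422 = 2 · 88711
88711 = 7 · 12673
12673 = 19 · 667
667 = 23 · 29
177422 = 2 · 7 · 19 · 23 · 29, which has 5 distinct prime factors.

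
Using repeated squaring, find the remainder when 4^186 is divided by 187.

4^1 ≡ 4 (mod 187)
4^2 ≡ 4^2 = 16 ≡ 16 (mod 187)
4^4 ≡ 16^2 = 256 ≡ 69 (mod 187)
4^8 ≡ 69^2 = 4761 ≡ 86 (mod 187)
4^16 ≡ 86^2 = 7396 ≡ 103 (mod 187)
4^32 ≡ 103^2 = 10609 ≡ 137 (mod 187)
4^64 ≡ 137^2 = 18769 ≡ 69 (mod 187)
4^128 ≡ 69^2 = 4761 ≡ 86 (mod 187)
186 = 128 + 32 + 16 + 8 + 2 in binary powers of 2.
So 4^186 ≡ 86 · 137 · 103 · 86 · 16 ≡ 169 (mod 187).
Since 169 ≠ 1, base 4 is a Fermat witness: 187 is composite.

169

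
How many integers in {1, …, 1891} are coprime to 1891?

Factor: 1891 = 31 · 61.
φ(1891) = (31−1) · (61−1) = 30 · 60 = 1800.

1800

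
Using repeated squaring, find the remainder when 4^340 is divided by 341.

1

4^1 ≡ 4 (mod 341)
4^2 ≡ 4^2 = 16 ≡ 16 (mod 341)
4^4 ≡ 16^2 = 256 ≡ 256 (mod 341)
4^8 ≡ 256^2 = 65536 ≡ 64 (mod 341)
4^16 ≡ 64^2 = 4096 ≡ 4 (mod 341)
4^32 ≡ 4^2 = 16 ≡ 16 (mod 341)
4^64 ≡ 16^2 = 256 ≡ 256 (mod 341)
4^128 ≡ 256^2 = 65536 ≡ 64 (mod 341)
4^256 ≡ 64^2 = 4096 ≡ 4 (mod 341)
340 = 256 + 64 + 16 + 4 in binary powers of 2.
So 4^340 ≡ 4 · 256 · 4 · 256 ≡ 1 (mod 341).
Since the result is 1, base 4 gives no evidence that 341 is composite.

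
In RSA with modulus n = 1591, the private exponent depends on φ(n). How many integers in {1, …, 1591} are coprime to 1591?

1512

Factor: 1591 = 37 · 43.
φ(1591) = (37−1) · (43−1) = 36 · 42 = 1512.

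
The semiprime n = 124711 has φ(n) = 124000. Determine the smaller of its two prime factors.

φ(n) = (p−1)(q−1) = n − (p+q) + 1, so p + q = 124711 − 124000 + 1 = 712.
p and q are the roots of t² − 712t + 124711 = 0.
Discriminant: 712² − 4·124711 = 506944 − 498844 = 8100; √8100 = 90.
q = (712 − 90)/2 = 311, p = (712 + 90)/2 = 401.
Check: 311 · 401 = 124711.

311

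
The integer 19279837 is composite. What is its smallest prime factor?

71

19279837 is odd.
Digit sum 46, not divisible by 3.
Ends in 7: not divisible by 5.
7: 19279837 = 7·2754262 + 3
11: 19279837 = 11·1752712 + 5
13: 19279837 = 13·1483064 + 5
17: 19279837 = 17·1134108 + 1
19: 19279837 = 19·1014728 + 5
23: 19279837 = 23·838253 + 18
29: 19279837 = 29·664821 + 28
31: 19279837 = 31·621930 + 7
37: 19279837 = 37·521076 + 25
41: 19279837 = 41·470239 + 38
43: 19279837 = 43·448368 + 13
47: 19279837 = 47·410209 + 14
53: 19279837 = 53·363770 + 27
59: 19279837 = 59·326776 + 53
61: 19279837 = 61·316062 + 55
67: 19279837 = 67·287758 + 51
71: 19279837 = 71·271547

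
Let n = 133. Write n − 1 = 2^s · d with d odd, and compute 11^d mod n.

133 − 1 = 132 = 2^2 · 33, so d = 33.
11^1 ≡ 11 (mod 133)
11^2 ≡ 11^2 = 121 ≡ 121 (mod 133)
11^4 ≡ 121^2 = 14641 ≡ 11 (mod 133)
11^8 ≡ 11^2 = 121 ≡ 121 (mod 133)
11^16 ≡ 121^2 = 14641 ≡ 11 (mod 133)
11^32 ≡ 11^2 = 121 ≡ 121 (mod 133)
33 = 32 + 1 in binary powers of 2.
So 11^33 ≡ 121 · 11 ≡ 1 (mod 133).
Since 11^d ≡ 1 (mod 133), base 11 does not prove 133 composite.

1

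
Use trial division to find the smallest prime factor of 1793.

1793 is odd.
Digit sum 20, not divisible by 3.
Ends in 3: not divisible by 5.
7: 1793 = 7·256 + 1
11: 1793 = 11·163

11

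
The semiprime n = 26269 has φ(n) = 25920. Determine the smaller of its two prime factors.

φ(n) = (p−1)(q−1) = n − (p+q) + 1, so p + q = 26269 − 25920 + 1 = 350.
p and q are the roots of t² − 350t + 26269 = 0.
Discriminant: 350² − 4·26269 = 122500 − 105076 = 17424; √17424 = 132.
q = (350 − 132)/2 = 109, p = (350 + 132)/2 = 241.
Check: 109 · 241 = 26269.

109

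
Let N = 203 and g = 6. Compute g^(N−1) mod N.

6^1 ≡ 6 (mod 203)
6^2 ≡ 6^2 = 36 ≡ 36 (mod 203)
6^4 ≡ 36^2 = 1296 ≡ 78 (mod 203)
6^8 ≡ 78^2 = 6084 ≡ 197 (mod 203)
6^16 ≡ 197^2 = 38809 ≡ 36 (mod 203)
6^32 ≡ 36^2 = 1296 ≡ 78 (mod 203)
6^64 ≡ 78^2 = 6084 ≡ 197 (mod 203)
6^128 ≡ 197^2 = 38809 ≡ 36 (mod 203)
202 = 128 + 64 + 8 + 2 in binary powers of 2.
So 6^202 ≡ 36 · 197 · 197 · 36 ≡ 169 (mod 203).
Since 169 ≠ 1, base 6 is a Fermat witness: 203 is composite.

169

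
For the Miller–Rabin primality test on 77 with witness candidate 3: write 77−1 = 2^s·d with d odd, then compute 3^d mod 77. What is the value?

59

77 − 1 = 76 = 2^2 · 19, so d = 19.
3^1 ≡ 3 (mod 77)
3^2 ≡ 3^2 = 9 ≡ 9 (mod 77)
3^4 ≡ 9^2 = 81 ≡ 4 (mod 77)
3^8 ≡ 4^2 = 16 ≡ 16 (mod 77)
3^16 ≡ 16^2 = 256 ≡ 25 (mod 77)
19 = 16 + 2 + 1 in binary powers of 2.
So 3^19 ≡ 25 · 9 · 3 ≡ 59 (mod 77).
Squaring chain: 59 → 16; never reaches −1, so base 3 is a Miller–Rabin witness that 77 is composite.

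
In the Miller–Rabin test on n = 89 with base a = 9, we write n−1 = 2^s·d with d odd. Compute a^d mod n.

34

89 − 1 = 88 = 2^3 · 11, so d = 11.
9^1 ≡ 9 (mod 89)
9^2 ≡ 9^2 = 81 ≡ 81 (mod 89)
9^4 ≡ 81^2 = 6561 ≡ 64 (mod 89)
9^8 ≡ 64^2 = 4096 ≡ 2 (mod 89)
11 = 8 + 2 + 1 in binary powers of 2.
So 9^11 ≡ 2 · 81 · 9 ≡ 34 (mod 89).
Squaring chain: 34 → 88 → 1; reaches −1, so base 9 does not prove 89 composite.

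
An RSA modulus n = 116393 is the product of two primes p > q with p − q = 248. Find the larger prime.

Since p = q + 248, we have 116393 = q(q + 248), so q² + 248q − 116393 = 0.
Discriminant: 248² + 4·116393 = 61504 + 465572 = 527076; √527076 = 726.
q = (−248 + 726)/2 = 239, and p = q + 248 = 487.
Check: 239 · 487 = 116393.

487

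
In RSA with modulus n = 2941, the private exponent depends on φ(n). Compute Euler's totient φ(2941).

Factor: 2941 = 17 · 173.
φ(2941) = (17−1) · (173−1) = 16 · 172 = 2752.

2752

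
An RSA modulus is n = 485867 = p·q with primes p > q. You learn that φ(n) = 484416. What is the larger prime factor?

φ(n) = (p−1)(q−1) = n − (p+q) + 1, so p + q = 485867 − 484416 + 1 = 1452.
p and q are the roots of t² − 1452t + 485867 = 0.
Discriminant: 1452² − 4·485867 = 2108304 − 1943468 = 164836; √164836 = 406.
q = (1452 − 406)/2 = 523, p = (1452 + 406)/2 = 929.
Check: 523 · 929 = 485867.

929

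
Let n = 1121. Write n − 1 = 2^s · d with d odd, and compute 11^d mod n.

1121 − 1 = 1120 = 2^5 · 35, so d = 35.
11^1 ≡ 11 (mod 1121)
11^2 ≡ 11^2 = 121 ≡ 121 (mod 1121)
11^4 ≡ 121^2 = 14641 ≡ 68 (mod 1121)
11^8 ≡ 68^2 = 4624 ≡ 140 (mod 1121)
11^16 ≡ 140^2 = 19600 ≡ 543 (mod 1121)
11^32 ≡ 543^2 = 294849 ≡ 26 (mod 1121)
35 = 32 + 2 + 1 in binary powers of 2.
So 11^35 ≡ 26 · 121 · 11 ≡ 976 (mod 1121).
Squaring chain: 976 → 847 → 1090 → 961 → 938; never reaches −1, so base 11 is a Miller–Rabin witness that 1121 is composite.

976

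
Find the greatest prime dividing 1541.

1541 = 23 · 67
67 is prime.
So 1541 = 23 · 67; the largest prime factor is 67.

67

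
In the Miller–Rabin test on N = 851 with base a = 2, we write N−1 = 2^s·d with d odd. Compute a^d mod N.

542

851 − 1 = 850 = 2^1 · 425, so d = 425.
2^1 ≡ 2 (mod 851)
2^2 ≡ 2^2 = 4 ≡ 4 (mod 851)
2^4 ≡ 4^2 = 16 ≡ 16 (mod 851)
2^8 ≡ 16^2 = 256 ≡ 256 (mod 851)
2^16 ≡ 256^2 = 65536 ≡ 9 (mod 851)
2^32 ≡ 9^2 = 81 ≡ 81 (mod 851)
2^64 ≡ 81^2 = 6561 ≡ 604 (mod 851)
2^128 ≡ 604^2 = 364816 ≡ 588 (mod 851)
2^256 ≡ 588^2 = 345744 ≡ 238 (mod 851)
425 = 256 + 128 + 32 + 8 + 1 in binary powers of 2.
So 2^425 ≡ 238 · 588 · 81 · 256 · 2 ≡ 542 (mod 851).
Squaring chain: 542; never reaches −1, so base 2 is a Miller–Rabin witness that 851 is composite.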